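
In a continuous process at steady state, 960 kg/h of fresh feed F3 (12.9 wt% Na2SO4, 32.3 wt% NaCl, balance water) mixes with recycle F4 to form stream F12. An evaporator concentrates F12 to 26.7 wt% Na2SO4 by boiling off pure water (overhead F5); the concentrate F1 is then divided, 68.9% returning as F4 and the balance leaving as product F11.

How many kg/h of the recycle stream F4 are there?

1028 kg/h

Overall Na2SO4 balance (none leaves overhead): Na2SO4 in fresh feed = Na2SO4 in product, i.e. 960×0.129 = (1−0.689)·F1·0.267.
F1 = 123.84/(0.267×0.311) = 1491.4 kg/h.
Recycle F4 = 0.689×1491.4 = 1027.6 kg/h.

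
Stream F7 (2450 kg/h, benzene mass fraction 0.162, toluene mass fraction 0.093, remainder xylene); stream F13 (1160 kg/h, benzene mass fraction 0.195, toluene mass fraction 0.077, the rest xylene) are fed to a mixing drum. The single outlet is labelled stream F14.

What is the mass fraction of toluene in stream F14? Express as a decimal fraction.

0.088

Total flow out = 2450 + 1160 = 3610 kg/h.
toluene in = 2450×0.093 + 1160×0.077 = 317.17 kg/h.
toluene mass fraction in F14 = 317.17/3610 = 0.088.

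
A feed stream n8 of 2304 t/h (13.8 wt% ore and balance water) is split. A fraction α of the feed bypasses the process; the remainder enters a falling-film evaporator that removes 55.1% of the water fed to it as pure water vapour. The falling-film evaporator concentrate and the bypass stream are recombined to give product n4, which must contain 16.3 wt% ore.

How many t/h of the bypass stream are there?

1560 t/h

All 2304×0.138 = 317.95 t/h of ore reaches n4, so n4 = 317.95/0.163 = 1950.6 t/h and vapour = 353.37 t/h.
The evaporator receives (1−α)·2304 of feed at 0.862 water and removes 0.551 of that water:
0.551×0.862×(1−α)×2304 = 353.37
(1−α) = 353.37/1094.3 = 0.3229;  α = 0.6771.
Bypass flow = 0.6771×2304 = 1560 t/h.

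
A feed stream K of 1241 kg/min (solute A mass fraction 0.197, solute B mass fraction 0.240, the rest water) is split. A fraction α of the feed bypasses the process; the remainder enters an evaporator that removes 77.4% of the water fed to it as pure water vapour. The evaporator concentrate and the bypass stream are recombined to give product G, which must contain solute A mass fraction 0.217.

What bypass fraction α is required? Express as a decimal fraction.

All 1241×0.197 = 244.48 kg/min of solute A reaches G, so G = 244.48/0.217 = 1126.6 kg/min and vapour = 114.38 kg/min.
The evaporator receives (1−α)·1241 of feed at 0.563 water and removes 0.774 of that water:
0.774×0.563×(1−α)×1241 = 114.38
(1−α) = 114.38/540.78 = 0.2115;  α = 0.7885.

0.788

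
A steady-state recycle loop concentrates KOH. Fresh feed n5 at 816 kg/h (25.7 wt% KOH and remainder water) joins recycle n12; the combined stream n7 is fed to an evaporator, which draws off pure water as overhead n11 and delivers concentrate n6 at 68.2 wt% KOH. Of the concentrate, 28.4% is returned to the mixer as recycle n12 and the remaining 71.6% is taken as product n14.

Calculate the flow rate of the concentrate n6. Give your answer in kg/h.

429.5 kg/h

Overall KOH balance (none leaves overhead): KOH in fresh feed = KOH in product, i.e. 816×0.257 = (1−0.284)·n6·0.682.
n6 = 209.71/(0.682×0.716) = 429.46 kg/h.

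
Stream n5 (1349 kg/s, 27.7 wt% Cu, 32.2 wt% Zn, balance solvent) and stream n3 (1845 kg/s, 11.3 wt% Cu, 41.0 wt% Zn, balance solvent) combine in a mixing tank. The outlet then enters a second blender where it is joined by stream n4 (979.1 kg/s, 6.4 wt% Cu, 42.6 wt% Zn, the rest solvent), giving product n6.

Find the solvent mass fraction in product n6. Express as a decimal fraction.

Overall, product flow = 4173.1 kg/s.
solvent in = 1349×0.401 + 1845×0.477 + 979.1×0.510 = 1920.4 kg/s.
solvent fraction in n6 = 0.460.

0.460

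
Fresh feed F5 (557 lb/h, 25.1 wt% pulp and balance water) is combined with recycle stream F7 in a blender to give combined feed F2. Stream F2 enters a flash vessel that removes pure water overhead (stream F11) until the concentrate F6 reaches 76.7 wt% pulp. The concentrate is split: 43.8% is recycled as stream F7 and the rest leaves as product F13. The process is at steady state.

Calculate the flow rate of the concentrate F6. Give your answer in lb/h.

324.3 lb/h

Overall pulp balance (none leaves overhead): pulp in fresh feed = pulp in product, i.e. 557×0.251 = (1−0.438)·F6·0.767.
F6 = 139.81/(0.767×0.562) = 324.34 lb/h.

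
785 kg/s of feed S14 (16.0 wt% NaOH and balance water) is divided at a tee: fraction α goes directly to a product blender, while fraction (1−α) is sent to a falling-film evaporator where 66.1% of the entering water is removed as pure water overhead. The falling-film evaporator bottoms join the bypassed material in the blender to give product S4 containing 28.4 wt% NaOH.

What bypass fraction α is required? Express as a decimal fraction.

All 785×0.160 = 125.6 kg/s of NaOH reaches S4, so S4 = 125.6/0.284 = 442.25 kg/s and vapour = 342.75 kg/s.
The evaporator receives (1−α)·785 of feed at 0.840 water and removes 0.661 of that water:
0.661×0.840×(1−α)×785 = 342.75
(1−α) = 342.75/435.86 = 0.7864;  α = 0.2136.

0.214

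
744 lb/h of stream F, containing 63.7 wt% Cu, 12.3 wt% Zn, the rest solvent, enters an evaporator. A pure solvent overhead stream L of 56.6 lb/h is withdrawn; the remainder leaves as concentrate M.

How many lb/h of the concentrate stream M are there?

Concentrate = 744 − 56.6 = 687.4 lb/h.

687.4 lb/h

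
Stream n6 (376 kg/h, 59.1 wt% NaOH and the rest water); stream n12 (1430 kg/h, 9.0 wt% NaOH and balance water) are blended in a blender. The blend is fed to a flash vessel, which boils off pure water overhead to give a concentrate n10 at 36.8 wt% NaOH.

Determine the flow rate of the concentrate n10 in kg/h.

953.6 kg/h

NaOH entering = 376×0.591 + 1430×0.090 = 350.92 kg/h.
All NaOH reports to n10, so n10 = 350.92/0.368 = 953.58 kg/h.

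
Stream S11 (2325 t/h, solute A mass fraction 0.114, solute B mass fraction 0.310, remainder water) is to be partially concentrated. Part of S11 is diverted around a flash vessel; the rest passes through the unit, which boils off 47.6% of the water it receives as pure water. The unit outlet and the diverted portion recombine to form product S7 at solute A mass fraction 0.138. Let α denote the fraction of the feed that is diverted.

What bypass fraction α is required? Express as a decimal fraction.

0.366

All 2325×0.114 = 265.05 t/h of solute A reaches S7, so S7 = 265.05/0.138 = 1920.7 t/h and vapour = 404.35 t/h.
The evaporator receives (1−α)·2325 of feed at 0.576 water and removes 0.476 of that water:
0.476×0.576×(1−α)×2325 = 404.35
(1−α) = 404.35/637.46 = 0.6343;  α = 0.3657.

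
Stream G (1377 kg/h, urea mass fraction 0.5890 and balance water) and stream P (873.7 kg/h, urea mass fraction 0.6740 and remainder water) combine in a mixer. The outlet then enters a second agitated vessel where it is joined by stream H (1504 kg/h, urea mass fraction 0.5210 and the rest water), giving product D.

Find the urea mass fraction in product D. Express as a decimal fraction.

Overall, product flow = 3754.7 kg/h.
urea in = 1377×0.589 + 873.7×0.674 + 1504×0.521 = 2183.5 kg/h.
urea fraction in D = 0.5815.

0.5815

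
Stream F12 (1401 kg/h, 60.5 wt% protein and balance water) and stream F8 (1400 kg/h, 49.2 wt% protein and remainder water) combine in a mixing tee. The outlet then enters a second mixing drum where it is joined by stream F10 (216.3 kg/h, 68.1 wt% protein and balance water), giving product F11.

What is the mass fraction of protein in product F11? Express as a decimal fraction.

0.558

Overall, product flow = 3017.3 kg/h.
protein in = 1401×0.605 + 1400×0.492 + 216.3×0.681 = 1683.7 kg/h.
protein fraction in F11 = 0.558.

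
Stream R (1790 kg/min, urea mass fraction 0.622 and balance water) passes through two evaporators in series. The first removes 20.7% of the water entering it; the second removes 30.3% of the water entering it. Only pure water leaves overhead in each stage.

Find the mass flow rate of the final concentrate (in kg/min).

1487 kg/min

water in feed = 1790×0.378 = 676.62 kg/min.
After stage 1: water left = (1−0.207)×676.62 = 536.56; stream total = 1649.9 kg/min.
After stage 2: water left = (1−0.303)×536.56 = 373.98; final concentrate = 1487.4 kg/min.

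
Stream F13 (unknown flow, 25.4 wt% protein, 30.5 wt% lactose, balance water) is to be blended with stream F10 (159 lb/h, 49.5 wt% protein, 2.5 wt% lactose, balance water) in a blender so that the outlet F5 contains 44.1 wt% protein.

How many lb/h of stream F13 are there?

Let F13 be the unknown flow. Total out = 159 + F13.
protein balance: 78.705 + 0.254·F13 = 0.441·(159 + F13)
(0.254 − 0.441)·F13 = 0.441×159 − 78.705 = -8.586
F13 = -8.586 / -0.187 = 45.914 lb/h

45.91 lb/h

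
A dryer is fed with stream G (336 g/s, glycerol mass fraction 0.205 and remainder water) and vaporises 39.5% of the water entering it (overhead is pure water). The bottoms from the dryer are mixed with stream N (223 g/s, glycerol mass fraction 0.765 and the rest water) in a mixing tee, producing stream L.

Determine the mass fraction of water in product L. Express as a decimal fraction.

0.472

Vapour removed = 0.395×0.795×336 = 105.51 g/s; concentrate = 230.49 g/s.
water reaching the mixer = 161.61 (from concentrate) + 223×0.235 = 214.01 g/s.
Product flow = 230.49 + 223 = 453.49 g/s; water fraction = 0.472.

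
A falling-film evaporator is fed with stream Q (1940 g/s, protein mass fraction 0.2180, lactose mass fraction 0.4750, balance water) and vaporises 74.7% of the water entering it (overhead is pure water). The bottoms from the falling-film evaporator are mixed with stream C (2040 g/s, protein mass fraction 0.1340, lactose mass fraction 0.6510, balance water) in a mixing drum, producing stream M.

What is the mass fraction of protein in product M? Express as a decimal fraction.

Vapour removed = 0.747×0.307×1940 = 444.9 g/s; concentrate = 1495.1 g/s.
protein reaching the mixer = 422.92 (from concentrate) + 2040×0.134 = 696.28 g/s.
Product flow = 1495.1 + 2040 = 3535.1 g/s; protein fraction = 0.1970.

0.1970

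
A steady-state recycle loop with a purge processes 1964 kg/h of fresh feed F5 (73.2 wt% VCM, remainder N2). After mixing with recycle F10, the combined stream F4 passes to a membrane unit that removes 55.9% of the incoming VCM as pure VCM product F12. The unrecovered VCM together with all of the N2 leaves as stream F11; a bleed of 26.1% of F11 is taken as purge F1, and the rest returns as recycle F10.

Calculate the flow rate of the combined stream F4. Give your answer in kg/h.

N2 enters only via F5 and leaves only via the purge: 1964×0.268 = 0.261×(N2 in F11), and the membrane unit passes all N2, so N2 in F4 = N2 in F11 = 2016.7 kg/h.
VCM in F4: m_A = 1964×0.732 + (1−0.261)·(1−0.559)·m_A, so m_A = 1437.6/0.6741 = 2132.7 kg/h.
F4 = 2132.7 + 2016.7 = 4149.4 kg/h.

4149 kg/h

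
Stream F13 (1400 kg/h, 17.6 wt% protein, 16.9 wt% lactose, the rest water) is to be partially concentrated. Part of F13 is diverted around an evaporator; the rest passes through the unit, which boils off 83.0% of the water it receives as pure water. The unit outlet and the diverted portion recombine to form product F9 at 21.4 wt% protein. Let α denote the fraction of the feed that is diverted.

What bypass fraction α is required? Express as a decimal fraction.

All 1400×0.176 = 246.4 kg/h of protein reaches F9, so F9 = 246.4/0.214 = 1151.4 kg/h and vapour = 248.6 kg/h.
The evaporator receives (1−α)·1400 of feed at 0.655 water and removes 0.830 of that water:
0.830×0.655×(1−α)×1400 = 248.6
(1−α) = 248.6/761.11 = 0.3266;  α = 0.6734.

0.673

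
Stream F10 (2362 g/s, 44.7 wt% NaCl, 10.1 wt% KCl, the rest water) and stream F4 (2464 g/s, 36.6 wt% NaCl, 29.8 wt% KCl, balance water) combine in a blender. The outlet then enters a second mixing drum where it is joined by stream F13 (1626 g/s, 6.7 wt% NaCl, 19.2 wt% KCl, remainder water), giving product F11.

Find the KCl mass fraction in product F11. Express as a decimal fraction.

0.199

Overall, product flow = 6452 g/s.
KCl in = 2362×0.101 + 2464×0.298 + 1626×0.192 = 1285 g/s.
KCl fraction in F11 = 0.199.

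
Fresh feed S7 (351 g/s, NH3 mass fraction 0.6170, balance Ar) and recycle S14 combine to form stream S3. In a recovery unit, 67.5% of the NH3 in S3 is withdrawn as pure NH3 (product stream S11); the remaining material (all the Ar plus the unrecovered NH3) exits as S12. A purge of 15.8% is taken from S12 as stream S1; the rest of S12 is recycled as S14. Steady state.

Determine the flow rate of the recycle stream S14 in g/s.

798 g/s

Ar enters only via S7 and leaves only via the purge: 351×0.383 = 0.158×(Ar in S12), and the recovery unit passes all Ar, so Ar in S3 = Ar in S12 = 850.84 g/s.
NH3 in S3: m_A = 351×0.617 + (1−0.158)·(1−0.675)·m_A, so m_A = 216.57/0.7264 = 298.16 g/s.
S12 = (1−0.675)×298.16 + 850.84 = 947.74 g/s.
Recycle S14 = (1−0.158)×947.74 = 798 g/s.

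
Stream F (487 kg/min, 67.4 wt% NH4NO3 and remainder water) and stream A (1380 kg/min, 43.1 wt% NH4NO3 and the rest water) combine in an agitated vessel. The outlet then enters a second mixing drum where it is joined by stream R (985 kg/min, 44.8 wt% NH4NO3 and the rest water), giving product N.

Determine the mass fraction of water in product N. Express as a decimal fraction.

Overall, product flow = 2852 kg/min.
water in = 487×0.326 + 1380×0.569 + 985×0.552 = 1487.7 kg/min.
water fraction in N = 0.5216.

0.5216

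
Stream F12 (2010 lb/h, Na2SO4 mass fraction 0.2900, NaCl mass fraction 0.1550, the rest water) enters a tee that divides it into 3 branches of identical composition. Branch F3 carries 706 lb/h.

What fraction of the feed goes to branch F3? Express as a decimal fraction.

Fraction to F3 = 706/2010 = 0.3512.

0.351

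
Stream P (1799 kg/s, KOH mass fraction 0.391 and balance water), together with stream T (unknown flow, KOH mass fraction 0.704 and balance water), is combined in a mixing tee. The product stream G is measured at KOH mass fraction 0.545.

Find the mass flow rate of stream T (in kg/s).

1742 kg/s

Let T be the unknown flow. Total out = 1799 + T.
KOH balance: 703.41 + 0.704·T = 0.545·(1799 + T)
(0.704 − 0.545)·T = 0.545×1799 − 703.41 = 277.05
T = 277.05 / 0.159 = 1742.4 kg/s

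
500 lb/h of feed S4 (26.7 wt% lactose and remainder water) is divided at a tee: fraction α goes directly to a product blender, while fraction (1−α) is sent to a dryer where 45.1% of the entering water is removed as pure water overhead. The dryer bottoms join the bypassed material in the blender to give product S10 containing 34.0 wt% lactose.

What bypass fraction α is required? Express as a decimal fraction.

0.351

All 500×0.267 = 133.5 lb/h of lactose reaches S10, so S10 = 133.5/0.340 = 392.65 lb/h and vapour = 107.35 lb/h.
The evaporator receives (1−α)·500 of feed at 0.733 water and removes 0.451 of that water:
0.451×0.733×(1−α)×500 = 107.35
(1−α) = 107.35/165.29 = 0.6495;  α = 0.3505.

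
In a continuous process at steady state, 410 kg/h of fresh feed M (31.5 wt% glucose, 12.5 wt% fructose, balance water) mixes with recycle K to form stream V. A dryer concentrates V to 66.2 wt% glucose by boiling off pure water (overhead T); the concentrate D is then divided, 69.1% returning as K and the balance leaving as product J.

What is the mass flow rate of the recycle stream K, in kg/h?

Overall glucose balance (none leaves overhead): glucose in fresh feed = glucose in product, i.e. 410×0.315 = (1−0.691)·D·0.662.
D = 129.15/(0.662×0.309) = 631.36 kg/h.
Recycle K = 0.691×631.36 = 436.27 kg/h.

436.3 kg/h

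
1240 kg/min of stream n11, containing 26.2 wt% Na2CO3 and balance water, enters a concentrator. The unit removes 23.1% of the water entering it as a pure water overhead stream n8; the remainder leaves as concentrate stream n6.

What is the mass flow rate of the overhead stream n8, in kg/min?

water entering = 1240×0.738 = 915.12 kg/min; overhead removed = 0.231×915.12 = 211.39 kg/min.

211.4 kg/min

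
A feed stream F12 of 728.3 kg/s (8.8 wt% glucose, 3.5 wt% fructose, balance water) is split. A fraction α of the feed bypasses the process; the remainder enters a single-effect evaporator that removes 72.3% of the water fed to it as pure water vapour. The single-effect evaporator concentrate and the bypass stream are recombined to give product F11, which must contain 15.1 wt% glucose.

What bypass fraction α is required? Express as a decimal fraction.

0.342

All 728.3×0.088 = 64.09 kg/s of glucose reaches F11, so F11 = 64.09/0.151 = 424.44 kg/s and vapour = 303.86 kg/s.
The evaporator receives (1−α)·728.3 of feed at 0.877 water and removes 0.723 of that water:
0.723×0.877×(1−α)×728.3 = 303.86
(1−α) = 303.86/461.79 = 0.6580;  α = 0.3420.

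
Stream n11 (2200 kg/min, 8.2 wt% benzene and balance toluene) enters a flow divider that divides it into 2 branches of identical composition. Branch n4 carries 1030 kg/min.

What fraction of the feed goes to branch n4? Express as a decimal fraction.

0.468

Fraction to n4 = 1030/2200 = 0.4682.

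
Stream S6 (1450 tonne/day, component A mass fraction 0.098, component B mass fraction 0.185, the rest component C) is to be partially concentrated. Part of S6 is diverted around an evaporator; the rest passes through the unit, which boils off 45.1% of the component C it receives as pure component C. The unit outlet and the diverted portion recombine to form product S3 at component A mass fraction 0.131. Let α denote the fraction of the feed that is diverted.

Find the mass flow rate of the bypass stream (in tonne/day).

All 1450×0.098 = 142.1 tonne/day of component A reaches S3, so S3 = 142.1/0.131 = 1084.7 tonne/day and vapour = 365.27 tonne/day.
The evaporator receives (1−α)·1450 of feed at 0.717 component C and removes 0.451 of that component C:
0.451×0.717×(1−α)×1450 = 365.27
(1−α) = 365.27/468.88 = 0.7790;  α = 0.2210.
Bypass flow = 0.2210×1450 = 320.43 tonne/day.

320.4 tonne/day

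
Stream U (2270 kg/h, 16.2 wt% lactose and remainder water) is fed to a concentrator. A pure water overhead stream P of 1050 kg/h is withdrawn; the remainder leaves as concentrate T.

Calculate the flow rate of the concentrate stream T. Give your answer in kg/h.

Concentrate = 2270 − 1050 = 1220 kg/h.

1220 kg/h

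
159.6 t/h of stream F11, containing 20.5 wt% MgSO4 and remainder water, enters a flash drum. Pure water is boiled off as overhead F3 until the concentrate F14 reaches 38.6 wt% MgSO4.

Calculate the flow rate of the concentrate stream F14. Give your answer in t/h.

MgSO4 is conserved: 159.6×0.205 = 32.718 t/h all reports to the concentrate.
Concentrate = 32.718/(target fraction) = 84.762 t/h.

84.76 t/h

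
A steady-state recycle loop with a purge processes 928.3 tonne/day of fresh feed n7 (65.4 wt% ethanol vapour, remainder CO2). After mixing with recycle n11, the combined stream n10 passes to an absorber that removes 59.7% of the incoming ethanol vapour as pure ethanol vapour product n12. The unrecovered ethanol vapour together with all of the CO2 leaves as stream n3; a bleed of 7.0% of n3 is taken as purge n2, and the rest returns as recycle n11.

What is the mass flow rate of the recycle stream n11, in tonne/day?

4631 tonne/day

CO2 enters only via n7 and leaves only via the purge: 928.3×0.346 = 0.070×(CO2 in n3), and the absorber passes all CO2, so CO2 in n10 = CO2 in n3 = 4588.5 tonne/day.
ethanol vapour in n10: m_A = 928.3×0.654 + (1−0.070)·(1−0.597)·m_A, so m_A = 607.11/0.6252 = 971.05 tonne/day.
n3 = (1−0.597)×971.05 + 4588.5 = 4979.8 tonne/day.
Recycle n11 = (1−0.070)×4979.8 = 4631.2 tonne/day.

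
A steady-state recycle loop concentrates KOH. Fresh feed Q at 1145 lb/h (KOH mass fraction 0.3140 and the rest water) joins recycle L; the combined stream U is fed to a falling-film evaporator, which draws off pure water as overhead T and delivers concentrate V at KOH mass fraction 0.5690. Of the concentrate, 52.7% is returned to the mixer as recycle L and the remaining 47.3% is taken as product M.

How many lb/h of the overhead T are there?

Overall KOH balance (none leaves overhead): KOH in fresh feed = KOH in product, i.e. 1145×0.314 = (1−0.527)·V·0.569.
V = 359.53/(0.569×0.473) = 1335.9 lb/h.
Recycle L = 0.527×1335.9 = 704 lb/h.
Combined feed U = 1145 + 704 = 1849 lb/h.
Overhead T = U − V = 1849 − 1335.9 = 513.14 lb/h.

513.1 lb/h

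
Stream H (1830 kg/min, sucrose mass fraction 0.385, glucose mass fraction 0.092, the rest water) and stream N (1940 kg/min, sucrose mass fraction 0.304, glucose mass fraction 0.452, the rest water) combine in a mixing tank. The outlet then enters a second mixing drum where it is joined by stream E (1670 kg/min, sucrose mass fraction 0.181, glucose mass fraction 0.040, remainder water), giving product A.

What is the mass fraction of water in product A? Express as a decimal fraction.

Overall, product flow = 5440 kg/min.
water in = 1830×0.523 + 1940×0.244 + 1670×0.779 = 2731.4 kg/min.
water fraction in A = 0.502.

0.502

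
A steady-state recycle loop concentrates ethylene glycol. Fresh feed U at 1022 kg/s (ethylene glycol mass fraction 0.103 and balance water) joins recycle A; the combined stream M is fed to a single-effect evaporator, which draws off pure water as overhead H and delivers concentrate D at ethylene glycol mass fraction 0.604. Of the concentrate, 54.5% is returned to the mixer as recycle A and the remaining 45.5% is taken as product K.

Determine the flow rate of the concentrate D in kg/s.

383 kg/s

Overall ethylene glycol balance (none leaves overhead): ethylene glycol in fresh feed = ethylene glycol in product, i.e. 1022×0.103 = (1−0.545)·D·0.604.
D = 105.27/(0.604×0.455) = 383.04 kg/s.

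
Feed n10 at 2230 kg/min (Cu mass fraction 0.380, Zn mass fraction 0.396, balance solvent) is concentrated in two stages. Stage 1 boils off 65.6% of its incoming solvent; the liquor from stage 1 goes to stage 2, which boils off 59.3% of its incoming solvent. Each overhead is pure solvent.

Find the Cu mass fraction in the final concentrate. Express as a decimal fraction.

solvent in feed = 2230×0.224 = 499.52 kg/min.
After stage 1: solvent left = (1−0.656)×499.52 = 171.83; stream total = 1902.3 kg/min.
After stage 2: solvent left = (1−0.593)×171.83 = 69.937; final concentrate = 1800.4 kg/min.
Cu fraction = 847.4/1800.4 = 0.471.

0.471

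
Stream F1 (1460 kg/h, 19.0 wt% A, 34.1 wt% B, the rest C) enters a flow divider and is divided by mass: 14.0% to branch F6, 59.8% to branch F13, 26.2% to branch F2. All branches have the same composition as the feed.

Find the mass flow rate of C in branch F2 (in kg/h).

Branch F2 total = 0.262×1460 = 382.52 kg/h.
C in F2 = 0.469×382.52 = 179.4 kg/h.

179.4 kg/h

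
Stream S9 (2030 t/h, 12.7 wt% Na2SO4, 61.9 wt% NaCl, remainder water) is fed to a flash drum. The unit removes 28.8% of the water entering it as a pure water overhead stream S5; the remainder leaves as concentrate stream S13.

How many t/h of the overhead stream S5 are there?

water entering = 2030×0.254 = 515.62 t/h; overhead removed = 0.288×515.62 = 148.5 t/h.

148.5 t/h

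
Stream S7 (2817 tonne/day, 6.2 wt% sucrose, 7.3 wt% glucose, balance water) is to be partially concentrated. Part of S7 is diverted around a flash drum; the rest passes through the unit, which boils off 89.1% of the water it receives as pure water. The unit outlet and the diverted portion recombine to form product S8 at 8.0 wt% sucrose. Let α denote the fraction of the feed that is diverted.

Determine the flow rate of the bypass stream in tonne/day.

1995 tonne/day

All 2817×0.062 = 174.65 tonne/day of sucrose reaches S8, so S8 = 174.65/0.080 = 2183.2 tonne/day and vapour = 633.83 tonne/day.
The evaporator receives (1−α)·2817 of feed at 0.865 water and removes 0.891 of that water:
0.891×0.865×(1−α)×2817 = 633.83
(1−α) = 633.83/2171.1 = 0.2919;  α = 0.7081.
Bypass flow = 0.7081×2817 = 1994.6 tonne/day.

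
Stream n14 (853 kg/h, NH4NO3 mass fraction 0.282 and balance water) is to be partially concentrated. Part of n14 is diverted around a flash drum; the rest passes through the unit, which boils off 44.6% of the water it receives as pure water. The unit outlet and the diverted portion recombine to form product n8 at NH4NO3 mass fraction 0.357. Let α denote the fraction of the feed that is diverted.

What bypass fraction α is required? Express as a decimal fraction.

All 853×0.282 = 240.55 kg/h of NH4NO3 reaches n8, so n8 = 240.55/0.357 = 673.8 kg/h and vapour = 179.2 kg/h.
The evaporator receives (1−α)·853 of feed at 0.718 water and removes 0.446 of that water:
0.446×0.718×(1−α)×853 = 179.2
(1−α) = 179.2/273.15 = 0.6560;  α = 0.3440.

0.344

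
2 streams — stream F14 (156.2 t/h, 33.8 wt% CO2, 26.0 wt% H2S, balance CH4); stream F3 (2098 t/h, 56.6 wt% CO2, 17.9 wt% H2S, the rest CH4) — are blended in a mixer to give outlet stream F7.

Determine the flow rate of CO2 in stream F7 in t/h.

1240 t/h

CO2 out = CO2 in = 156.2×0.338 + 2098×0.566 = 1240.3 t/h.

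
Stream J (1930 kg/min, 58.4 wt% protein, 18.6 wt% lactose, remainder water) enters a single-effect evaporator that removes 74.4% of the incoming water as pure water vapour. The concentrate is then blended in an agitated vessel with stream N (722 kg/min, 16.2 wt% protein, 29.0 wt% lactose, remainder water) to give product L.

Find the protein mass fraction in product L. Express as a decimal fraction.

0.536

Vapour removed = 0.744×0.230×1930 = 330.26 kg/min; concentrate = 1599.7 kg/min.
protein reaching the mixer = 1127.1 (from concentrate) + 722×0.162 = 1244.1 kg/min.
Product flow = 1599.7 + 722 = 2321.7 kg/min; protein fraction = 0.536.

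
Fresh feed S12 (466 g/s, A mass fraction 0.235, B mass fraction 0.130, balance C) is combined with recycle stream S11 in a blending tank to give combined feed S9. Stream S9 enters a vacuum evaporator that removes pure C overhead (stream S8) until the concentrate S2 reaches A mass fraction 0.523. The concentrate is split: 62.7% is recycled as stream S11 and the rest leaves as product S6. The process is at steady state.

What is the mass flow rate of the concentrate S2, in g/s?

561.4 g/s

Overall A balance (none leaves overhead): A in fresh feed = A in product, i.e. 466×0.235 = (1−0.627)·S2·0.523.
S2 = 109.51/(0.523×0.373) = 561.36 g/s.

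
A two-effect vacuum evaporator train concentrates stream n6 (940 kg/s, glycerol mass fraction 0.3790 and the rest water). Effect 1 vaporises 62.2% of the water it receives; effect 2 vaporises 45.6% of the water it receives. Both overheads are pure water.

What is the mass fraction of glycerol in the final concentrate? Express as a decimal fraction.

water in feed = 940×0.621 = 583.74 kg/s.
After stage 1: water left = (1−0.622)×583.74 = 220.65; stream total = 576.91 kg/s.
After stage 2: water left = (1−0.456)×220.65 = 120.04; final concentrate = 476.3 kg/s.
glycerol fraction = 356.26/476.3 = 0.7480.

0.7480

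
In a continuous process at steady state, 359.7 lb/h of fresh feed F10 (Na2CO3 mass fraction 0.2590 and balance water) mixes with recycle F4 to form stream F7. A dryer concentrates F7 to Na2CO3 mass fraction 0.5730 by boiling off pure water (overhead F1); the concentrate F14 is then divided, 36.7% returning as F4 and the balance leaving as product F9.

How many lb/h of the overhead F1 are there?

197.1 lb/h

Overall Na2CO3 balance (none leaves overhead): Na2CO3 in fresh feed = Na2CO3 in product, i.e. 359.7×0.259 = (1−0.367)·F14·0.573.
F14 = 93.162/(0.573×0.633) = 256.85 lb/h.
Recycle F4 = 0.367×256.85 = 94.264 lb/h.
Combined feed F7 = 359.7 + 94.264 = 453.96 lb/h.
Overhead F1 = F7 − F14 = 453.96 − 256.85 = 197.11 lb/h.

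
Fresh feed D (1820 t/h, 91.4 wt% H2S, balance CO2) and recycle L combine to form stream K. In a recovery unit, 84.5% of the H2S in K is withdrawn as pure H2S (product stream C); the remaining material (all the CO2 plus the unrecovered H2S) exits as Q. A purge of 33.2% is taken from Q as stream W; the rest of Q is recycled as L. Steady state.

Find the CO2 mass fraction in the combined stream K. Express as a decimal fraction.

CO2 enters only via D and leaves only via the purge: 1820×0.086 = 0.332×(CO2 in Q), and the recovery unit passes all CO2, so CO2 in K = CO2 in Q = 471.45 t/h.
H2S in K: m_A = 1820×0.914 + (1−0.332)·(1−0.845)·m_A, so m_A = 1663.5/0.8965 = 1855.6 t/h.
K = 1855.6 + 471.45 = 2327.1 t/h.
CO2 fraction in K = 471.45/2327.1 = 0.203.

0.203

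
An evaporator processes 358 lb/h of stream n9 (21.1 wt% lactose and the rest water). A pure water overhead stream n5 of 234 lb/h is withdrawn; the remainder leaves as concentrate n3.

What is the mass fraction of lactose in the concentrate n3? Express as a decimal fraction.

lactose is not removed: 358×0.211 = 75.538 lb/h of lactose enters n3.
Concentrate = 358 − 234 = 124 lb/h.
Mass fraction = 75.538/124 = 0.609.

0.609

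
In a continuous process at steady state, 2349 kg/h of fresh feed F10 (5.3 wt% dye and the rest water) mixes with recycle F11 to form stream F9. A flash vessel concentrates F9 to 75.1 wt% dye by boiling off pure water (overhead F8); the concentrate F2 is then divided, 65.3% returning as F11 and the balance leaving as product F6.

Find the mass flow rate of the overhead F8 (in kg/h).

Overall dye balance (none leaves overhead): dye in fresh feed = dye in product, i.e. 2349×0.053 = (1−0.653)·F2·0.751.
F2 = 124.5/(0.751×0.347) = 477.74 kg/h.
Recycle F11 = 0.653×477.74 = 311.96 kg/h.
Combined feed F9 = 2349 + 311.96 = 2661 kg/h.
Overhead F8 = F9 − F2 = 2661 − 477.74 = 2183.2 kg/h.

2183 kg/h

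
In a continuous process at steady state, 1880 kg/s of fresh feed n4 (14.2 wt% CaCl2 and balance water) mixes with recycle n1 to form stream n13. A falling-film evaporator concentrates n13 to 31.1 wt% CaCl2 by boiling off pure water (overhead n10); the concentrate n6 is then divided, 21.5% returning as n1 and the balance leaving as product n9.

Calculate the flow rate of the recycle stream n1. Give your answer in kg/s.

235.1 kg/s

Overall CaCl2 balance (none leaves overhead): CaCl2 in fresh feed = CaCl2 in product, i.e. 1880×0.142 = (1−0.215)·n6·0.311.
n6 = 266.96/(0.311×0.785) = 1093.5 kg/s.
Recycle n1 = 0.215×1093.5 = 235.1 kg/s.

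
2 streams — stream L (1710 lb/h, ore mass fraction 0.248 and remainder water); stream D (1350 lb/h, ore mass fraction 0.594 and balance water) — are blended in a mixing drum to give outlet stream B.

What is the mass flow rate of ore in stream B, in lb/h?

ore out = ore in = 1710×0.248 + 1350×0.594 = 1226 lb/h.

1226 lb/h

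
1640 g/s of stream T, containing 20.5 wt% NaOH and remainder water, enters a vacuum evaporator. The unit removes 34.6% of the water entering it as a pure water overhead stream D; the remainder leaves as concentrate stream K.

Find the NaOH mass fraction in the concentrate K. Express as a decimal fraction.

0.283

NaOH is not removed: 1640×0.205 = 336.2 g/s of NaOH enters K.
water entering = 1640×0.795 = 1303.8 g/s; overhead removed = 0.346×1303.8 = 451.11 g/s.
Concentrate = 1640 − 451.11 = 1188.9 g/s.
Mass fraction = 336.2/1188.9 = 0.283.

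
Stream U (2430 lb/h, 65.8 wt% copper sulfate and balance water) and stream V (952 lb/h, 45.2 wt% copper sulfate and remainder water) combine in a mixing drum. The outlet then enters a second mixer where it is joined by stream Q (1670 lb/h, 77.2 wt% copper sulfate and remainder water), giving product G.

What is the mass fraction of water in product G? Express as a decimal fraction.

0.343

Overall, product flow = 5052 lb/h.
water in = 2430×0.342 + 952×0.548 + 1670×0.228 = 1733.5 lb/h.
water fraction in G = 0.343.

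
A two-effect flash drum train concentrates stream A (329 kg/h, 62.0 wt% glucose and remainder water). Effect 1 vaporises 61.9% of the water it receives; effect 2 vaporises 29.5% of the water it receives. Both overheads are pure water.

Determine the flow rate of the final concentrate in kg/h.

water in feed = 329×0.380 = 125.02 kg/h.
After stage 1: water left = (1−0.619)×125.02 = 47.633; stream total = 251.61 kg/h.
After stage 2: water left = (1−0.295)×47.633 = 33.581; final concentrate = 237.56 kg/h.

237.6 kg/h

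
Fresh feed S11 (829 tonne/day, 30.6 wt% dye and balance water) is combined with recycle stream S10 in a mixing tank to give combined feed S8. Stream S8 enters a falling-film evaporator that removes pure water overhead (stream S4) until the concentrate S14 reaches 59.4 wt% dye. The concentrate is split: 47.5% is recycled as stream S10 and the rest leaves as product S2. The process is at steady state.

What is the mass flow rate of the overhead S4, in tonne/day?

401.9 tonne/day

Overall dye balance (none leaves overhead): dye in fresh feed = dye in product, i.e. 829×0.306 = (1−0.475)·S14·0.594.
S14 = 253.67/(0.594×0.525) = 813.45 tonne/day.
Recycle S10 = 0.475×813.45 = 386.39 tonne/day.
Combined feed S8 = 829 + 386.39 = 1215.4 tonne/day.
Overhead S4 = S8 − S14 = 1215.4 − 813.45 = 401.94 tonne/day.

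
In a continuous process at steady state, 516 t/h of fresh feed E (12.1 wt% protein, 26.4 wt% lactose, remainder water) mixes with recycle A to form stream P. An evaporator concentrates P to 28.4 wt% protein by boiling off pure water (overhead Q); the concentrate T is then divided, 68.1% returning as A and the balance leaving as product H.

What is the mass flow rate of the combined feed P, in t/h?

Overall protein balance (none leaves overhead): protein in fresh feed = protein in product, i.e. 516×0.121 = (1−0.681)·T·0.284.
T = 62.436/(0.284×0.319) = 689.17 t/h.
Recycle A = 0.681×689.17 = 469.32 t/h.
Combined feed P = 516 + 469.32 = 985.32 t/h.

985.3 t/h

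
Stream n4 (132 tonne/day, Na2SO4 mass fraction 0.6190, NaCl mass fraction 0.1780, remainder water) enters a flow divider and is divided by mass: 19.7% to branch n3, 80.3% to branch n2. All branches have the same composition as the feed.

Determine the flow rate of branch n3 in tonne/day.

26 tonne/day

Branch n3 flow = 0.197×132 = 26.004 tonne/day.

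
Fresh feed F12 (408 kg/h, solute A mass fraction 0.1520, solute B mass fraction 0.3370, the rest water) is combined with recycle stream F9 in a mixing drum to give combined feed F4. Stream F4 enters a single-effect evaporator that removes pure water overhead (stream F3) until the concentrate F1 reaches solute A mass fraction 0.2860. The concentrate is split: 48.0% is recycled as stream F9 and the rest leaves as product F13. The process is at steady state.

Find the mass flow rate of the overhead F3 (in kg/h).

191.2 kg/h

Overall solute A balance (none leaves overhead): solute A in fresh feed = solute A in product, i.e. 408×0.152 = (1−0.480)·F1·0.286.
F1 = 62.016/(0.286×0.520) = 417 kg/h.
Recycle F9 = 0.480×417 = 200.16 kg/h.
Combined feed F4 = 408 + 200.16 = 608.16 kg/h.
Overhead F3 = F4 − F1 = 608.16 − 417 = 191.16 kg/h.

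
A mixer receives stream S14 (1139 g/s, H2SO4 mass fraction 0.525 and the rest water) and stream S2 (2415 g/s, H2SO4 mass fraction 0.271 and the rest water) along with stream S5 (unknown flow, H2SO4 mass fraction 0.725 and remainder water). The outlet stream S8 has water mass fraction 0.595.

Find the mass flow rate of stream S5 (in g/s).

584.2 g/s

Let S5 be the unknown flow. Total out = 3554 + S5.
water balance: 2301.6 + 0.275·S5 = 0.595·(3554 + S5)
(0.275 − 0.595)·S5 = 0.595×3554 − 2301.6 = -186.93
S5 = -186.93 / -0.320 = 584.16 g/s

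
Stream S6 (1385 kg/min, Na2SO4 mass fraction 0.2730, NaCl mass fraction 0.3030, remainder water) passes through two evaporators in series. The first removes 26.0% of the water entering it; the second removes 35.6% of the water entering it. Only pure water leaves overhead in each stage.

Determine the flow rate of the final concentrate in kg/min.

water in feed = 1385×0.424 = 587.24 kg/min.
After stage 1: water left = (1−0.260)×587.24 = 434.56; stream total = 1232.3 kg/min.
After stage 2: water left = (1−0.356)×434.56 = 279.86; final concentrate = 1077.6 kg/min.

1078 kg/min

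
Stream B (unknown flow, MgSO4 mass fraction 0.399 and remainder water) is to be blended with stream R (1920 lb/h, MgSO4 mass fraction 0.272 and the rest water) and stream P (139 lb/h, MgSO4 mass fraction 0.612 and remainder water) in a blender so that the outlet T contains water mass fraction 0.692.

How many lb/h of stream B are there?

Let B be the unknown flow. Total out = 2059 + B.
water balance: 1451.7 + 0.601·B = 0.692·(2059 + B)
(0.601 − 0.692)·B = 0.692×2059 − 1451.7 = -26.864
B = -26.864 / -0.091 = 295.21 lb/h

295.2 lb/h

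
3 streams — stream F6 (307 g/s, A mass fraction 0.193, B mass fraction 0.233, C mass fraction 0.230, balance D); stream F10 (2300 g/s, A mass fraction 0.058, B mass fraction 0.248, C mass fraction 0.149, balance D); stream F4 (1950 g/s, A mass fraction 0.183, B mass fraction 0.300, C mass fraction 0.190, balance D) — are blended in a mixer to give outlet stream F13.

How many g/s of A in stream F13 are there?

549.5 g/s

A out = A in = 307×0.193 + 2300×0.058 + 1950×0.183 = 549.5 g/s.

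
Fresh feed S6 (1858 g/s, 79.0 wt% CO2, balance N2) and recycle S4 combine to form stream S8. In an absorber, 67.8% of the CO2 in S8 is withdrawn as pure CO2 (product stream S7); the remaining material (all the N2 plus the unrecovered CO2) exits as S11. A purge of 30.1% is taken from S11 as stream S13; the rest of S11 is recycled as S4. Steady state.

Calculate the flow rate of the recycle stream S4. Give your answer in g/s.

1332 g/s

N2 enters only via S6 and leaves only via the purge: 1858×0.210 = 0.301×(N2 in S11), and the absorber passes all N2, so N2 in S8 = N2 in S11 = 1296.3 g/s.
CO2 in S8: m_A = 1858×0.790 + (1−0.301)·(1−0.678)·m_A, so m_A = 1467.8/0.7749 = 1894.2 g/s.
S11 = (1−0.678)×1894.2 + 1296.3 = 1906.2 g/s.
Recycle S4 = (1−0.301)×1906.2 = 1332.4 g/s.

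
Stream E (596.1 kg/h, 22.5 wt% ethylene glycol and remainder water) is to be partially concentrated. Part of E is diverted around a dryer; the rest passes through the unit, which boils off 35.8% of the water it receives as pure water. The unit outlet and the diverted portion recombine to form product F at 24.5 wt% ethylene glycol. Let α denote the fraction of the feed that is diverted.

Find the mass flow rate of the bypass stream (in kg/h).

420.7 kg/h

All 596.1×0.225 = 134.12 kg/h of ethylene glycol reaches F, so F = 134.12/0.245 = 547.44 kg/h and vapour = 48.661 kg/h.
The evaporator receives (1−α)·596.1 of feed at 0.775 water and removes 0.358 of that water:
0.358×0.775×(1−α)×596.1 = 48.661
(1−α) = 48.661/165.39 = 0.2942;  α = 0.7058.
Bypass flow = 0.7058×596.1 = 420.71 kg/h.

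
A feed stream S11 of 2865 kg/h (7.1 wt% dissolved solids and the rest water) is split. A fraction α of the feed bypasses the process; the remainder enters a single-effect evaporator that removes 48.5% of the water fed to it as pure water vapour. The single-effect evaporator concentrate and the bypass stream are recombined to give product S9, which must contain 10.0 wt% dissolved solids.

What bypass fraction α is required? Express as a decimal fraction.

All 2865×0.071 = 203.41 kg/h of dissolved solids reaches S9, so S9 = 203.41/0.100 = 2034.1 kg/h and vapour = 830.85 kg/h.
The evaporator receives (1−α)·2865 of feed at 0.929 water and removes 0.485 of that water:
0.485×0.929×(1−α)×2865 = 830.85
(1−α) = 830.85/1290.9 = 0.6436;  α = 0.3564.

0.356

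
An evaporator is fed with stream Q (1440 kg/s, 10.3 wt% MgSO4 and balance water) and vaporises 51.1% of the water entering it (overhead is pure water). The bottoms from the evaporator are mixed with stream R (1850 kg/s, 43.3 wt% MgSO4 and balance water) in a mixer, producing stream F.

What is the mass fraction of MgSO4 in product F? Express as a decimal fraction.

0.361

Vapour removed = 0.511×0.897×1440 = 660.05 kg/s; concentrate = 779.95 kg/s.
MgSO4 reaching the mixer = 148.32 (from concentrate) + 1850×0.433 = 949.37 kg/s.
Product flow = 779.95 + 1850 = 2630 kg/s; MgSO4 fraction = 0.361.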